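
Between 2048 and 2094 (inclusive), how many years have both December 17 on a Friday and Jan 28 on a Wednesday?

2

Check each year's weekday for December 17 and Jan 28:
  2048: Thu/Tue  2049: Fri/Thu  2050: Sat/Fri  2051: Sun/Sat  2052: Tue/Sun  2053: Wed/Tue  2054: Thu/Wed  2055: Fri/Thu  2056: Sun/Fri  2057: Mon/Sun  2058: Tue/Mon  2059: Wed/Tue  2060: Fri/Wed ✓  2061: Sat/Fri  …(19 more)…  2081: Wed/Tue  2082: Thu/Wed  2083: Fri/Thu  2084: Sun/Fri  2085: Mon/Sun  2086: Tue/Mon  2087: Wed/Tue  2088: Fri/Wed ✓  2089: Sat/Fri  2090: Sun/Sat  2091: Mon/Sun  2092: Wed/Mon  2093: Thu/Wed  2094: Fri/Thu
Both conditions hold in: 2060, 2088 — 2.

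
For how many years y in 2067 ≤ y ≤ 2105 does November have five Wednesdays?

November has 30 days; it has five Wednesdays when Wednesday falls among the first (month-length − 28) days — i.e. when November 1 is one of Wednesday/Tuesday.
November 1 by year: 2067:Tue✓ 2068:Thu 2069:Fri 2070:Sat 2071:Sun 2072:Tue✓ 2073:Wed✓ 2074:Thu 2075:Fri 2076:Sun 2077:Mon 2078:Tue✓ 2079:Wed✓ 2080:Fri 2081:Sat …(9 more)… 2091:Thu 2092:Sat 2093:Sun 2094:Mon 2095:Tue✓ 2096:Thu 2097:Fri 2098:Sat 2099:Sun 2100:Mon 2101:Tue✓ 2102:Wed✓ 2103:Thu 2104:Sat 2105:Sun
Years with five Wednesdays: 2067, 2072, 2073, 2078, 2079, 2084, 2089, 2090, 2095, 2101, 2102 → 11.

11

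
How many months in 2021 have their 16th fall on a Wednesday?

Check the 16th of each month of 2021: Jan 16: Sat, Feb 16: Tue, Mar 16: Tue, Apr 16: Fri, May 16: Sun, Jun 16: Wed, Jul 16: Fri, Aug 16: Mon, Sep 16: Thu, Oct 16: Sat, Nov 16: Tue, Dec 16: Thu.
Wednesday occurs in June — 1 month.

1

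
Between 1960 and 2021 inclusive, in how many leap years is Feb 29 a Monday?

Leap years in 1960–2021: 16 of them.
Feb 29 weekday advances by 5 (mod 7) from one leap year to the next four years later (or differs when a century non-leap intervenes).
Leap-day weekdays: 1960:Mon✓ 1964:Sat 1968:Thu 1972:Tue 1976:Sun 1980:Fri 1984:Wed 1988:Mon✓ 1992:Sat 1996:Thu 2000:Tue 2004:Sun 2008:Fri 2012:Wed 2016:Mon✓ 2020:Sat
Monday: 1960, 1988, 2016 → 3.

3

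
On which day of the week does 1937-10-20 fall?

January 1, 1937 is a Friday.
October 20 is day 293 of the year, i.e. 292 days after Jan 1.
292 mod 7 = 5, so advance 5 weekdays from Friday: Wednesday.

Wednesday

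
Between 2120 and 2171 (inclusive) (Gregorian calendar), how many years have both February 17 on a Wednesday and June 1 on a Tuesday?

Check each year's weekday for February 17 and June 1:
  2120: Sat/Sat  2121: Mon/Sun  2122: Tue/Mon  2123: Wed/Tue ✓  2124: Thu/Thu  2125: Sat/Fri  2126: Sun/Sat  2127: Mon/Sun  2128: Tue/Tue  2129: Thu/Wed  2130: Fri/Thu  2131: Sat/Fri  2132: Sun/Sun  2133: Tue/Mon  …(24 more)…  2158: Fri/Thu  2159: Sat/Fri  2160: Sun/Sun  2161: Tue/Mon  2162: Wed/Tue ✓  2163: Thu/Wed  2164: Fri/Fri  2165: Sun/Sat  2166: Mon/Sun  2167: Tue/Mon  2168: Wed/Wed  2169: Fri/Thu  2170: Sat/Fri  2171: Sun/Sat
Both conditions hold in: 2123, 2134, 2145, 2151, 2162 — 5.

5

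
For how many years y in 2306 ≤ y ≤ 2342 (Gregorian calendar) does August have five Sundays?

August has 31 days; it has five Sundays when Sunday falls among the first (month-length − 28) days — i.e. when August 1 is one of Sunday/Saturday/Friday.
August 1 by year: 2306:Wed 2307:Thu 2308:Sat✓ 2309:Sun✓ 2310:Mon 2311:Tue 2312:Thu 2313:Fri✓ 2314:Sat✓ 2315:Sun✓ 2316:Tue 2317:Wed 2318:Thu 2319:Fri✓ 2320:Sun✓ …(7 more)… 2328:Wed 2329:Thu 2330:Fri✓ 2331:Sat✓ 2332:Mon 2333:Tue 2334:Wed 2335:Thu 2336:Sat✓ 2337:Sun✓ 2338:Mon 2339:Tue 2340:Thu 2341:Fri✓ 2342:Sat✓
Years with five Sundays: 2308, 2309, 2313, 2314, 2315, 2319, 2320, 2324, 2325, 2326, 2330, 2331, 2336, 2337, 2341, 2342 → 16.

16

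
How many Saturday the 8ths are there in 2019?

1

Check the 8th of each month of 2019: Jan 8: Tue, Feb 8: Fri, Mar 8: Fri, Apr 8: Mon, May 8: Wed, Jun 8: Sat, Jul 8: Mon, Aug 8: Thu, Sep 8: Sun, Oct 8: Tue, Nov 8: Fri, Dec 8: Sun.
Saturday occurs in June — 1 month.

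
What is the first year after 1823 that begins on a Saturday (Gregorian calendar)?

1825

Jan 1 advances by 2 weekdays after a leap year and by 1 after a common year.
1823: Jan 1 is Wednesday.
1824: Thursday (leap)
1825: Saturday
1825 begins on a Saturday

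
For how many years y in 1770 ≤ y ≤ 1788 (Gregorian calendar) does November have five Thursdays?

November has 30 days; it has five Thursdays when Thursday falls among the first (month-length − 28) days — i.e. when November 1 is one of Thursday/Wednesday.
November 1 by year: 1770:Thu✓ 1771:Fri 1772:Sun 1773:Mon 1774:Tue 1775:Wed✓ 1776:Fri 1777:Sat 1778:Sun 1779:Mon 1780:Wed✓ 1781:Thu✓ 1782:Fri 1783:Sat 1784:Mon 1785:Tue 1786:Wed✓ 1787:Thu✓ 1788:Sat
Years with five Thursdays: 1770, 1775, 1780, 1781, 1786, 1787 → 6.

6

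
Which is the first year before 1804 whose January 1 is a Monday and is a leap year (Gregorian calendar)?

Jan 1 advances by 2 weekdays after a leap year and by 1 after a common year.
1804: Jan 1 is Sunday (leap).
1803: Saturday
1802: Friday
1801: Thursday
1800: Wednesday
1799: Tuesday
1798: Monday
1797: Sunday
1796: Friday (leap)
1795: Thursday
1794: Wednesday
1793: Tuesday
1792: Sunday (leap)
1791: Saturday
1790: Friday
1789: Thursday
1788: Tuesday (leap)
1787: Monday
1786: Sunday
1785: Saturday
1784: Thursday (leap)
1783: Wednesday
1782: Tuesday
1781: Monday
1780: Saturday (leap)
1779: Friday
1778: Thursday
1777: Wednesday
1776: Monday (leap)
1776 begins on a Monday and is a leap year.

1776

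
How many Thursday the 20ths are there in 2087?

3

Check the 20th of each month of 2087: Jan 20: Mon, Feb 20: Thu, Mar 20: Thu, Apr 20: Sun, May 20: Tue, Jun 20: Fri, Jul 20: Sun, Aug 20: Wed, Sep 20: Sat, Oct 20: Mon, Nov 20: Thu, Dec 20: Sat.
Thursday occurs in February, March, November — 3 months.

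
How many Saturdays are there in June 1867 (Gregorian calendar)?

June 1867 has 30 days and begins on Saturday.
The first Saturday is June 1.
Saturdays fall on 1, 8, 15, 22, 29 — that's 5.

5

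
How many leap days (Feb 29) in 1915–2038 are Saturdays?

4

Leap years in 1915–2038: 31 of them.
Feb 29 weekday advances by 5 (mod 7) from one leap year to the next four years later (or differs when a century non-leap intervenes).
Leap-day weekdays: 1916:Tue 1920:Sun 1924:Fri 1928:Wed 1932:Mon 1936:Sat✓ 1940:Thu 1944:Tue 1948:Sun 1952:Fri 1956:Wed 1960:Mon 1964:Sat✓ …(5 more)… 1988:Mon 1992:Sat✓ 1996:Thu 2000:Tue 2004:Sun 2008:Fri 2012:Wed 2016:Mon 2020:Sat✓ 2024:Thu 2028:Tue 2032:Sun 2036:Fri
Saturday: 1936, 1964, 1992, 2020 → 4.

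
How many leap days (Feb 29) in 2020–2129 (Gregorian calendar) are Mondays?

3

Leap years in 2020–2129: 27 of them.
Feb 29 weekday advances by 5 (mod 7) from one leap year to the next four years later (or differs when a century non-leap intervenes).
Leap-day weekdays: 2020:Sat 2024:Thu 2028:Tue 2032:Sun 2036:Fri 2040:Wed 2044:Mon✓ 2048:Sat 2052:Thu 2056:Tue 2060:Sun 2064:Fri 2068:Wed 2072:Mon✓ 2076:Sat 2080:Thu 2084:Tue 2088:Sun 2092:Fri 2096:Wed 2104:Fri 2108:Wed 2112:Mon✓ 2116:Sat 2120:Thu 2124:Tue 2128:Sun
Monday: 2044, 2072, 2112 → 3.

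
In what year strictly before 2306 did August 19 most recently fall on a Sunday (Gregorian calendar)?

From one year to the next, a fixed date's weekday advances by 1, or by 2 when a Feb 29 lies between the two dates.
2306: August 19 is Sunday.
2305: Saturday (−1)
2304: Friday (−1)
2303: Wednesday (−2)
2302: Tuesday (−1)
2301: Monday (−1)
2300: Sunday (−1)
August 19 falls on a Sunday in 2300.

2300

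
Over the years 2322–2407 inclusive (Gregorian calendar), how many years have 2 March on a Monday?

Track 2 March's weekday year by year (advancing +1, or +2 across a Feb 29):
  2322: Thu  2323: Fri (+1)  2324: Sun (+2)  2325: Mon (+1) ✓  2326: Tue (+1)
  2327: Wed (+1)  2328: Fri (+2)  2329: Sat (+1)  2330: Sun (+1)  2331: Mon (+1) ✓
  2332: Wed (+2)  2333: Thu (+1)  2334: Fri (+1)  2335: Sat (+1)  … (58 more years) …
  2394: Wed (+1)  2395: Thu (+1)  2396: Sat (+2)  2397: Sun (+1)  2398: Mon (+1) ✓
  2399: Tue (+1)  2400: Thu (+2)  2401: Fri (+1)  2402: Sat (+1)  2403: Sun (+1)
  2404: Tue (+2)  2405: Wed (+1)  2406: Thu (+1)  2407: Fri (+1)
Monday years: 2325, 2331, 2336, 2342, 2353, 2359, 2364, 2370, 2381, 2387, 2392, 2398 — 12 in total.

12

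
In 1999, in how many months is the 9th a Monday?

Check the 9th of each month of 1999: Jan 9: Sat, Feb 9: Tue, Mar 9: Tue, Apr 9: Fri, May 9: Sun, Jun 9: Wed, Jul 9: Fri, Aug 9: Mon, Sep 9: Thu, Oct 9: Sat, Nov 9: Tue, Dec 9: Thu.
Monday occurs in August — 1 month.

1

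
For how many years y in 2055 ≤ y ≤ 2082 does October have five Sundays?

October has 31 days; it has five Sundays when Sunday falls among the first (month-length − 28) days — i.e. when October 1 is one of Sunday/Saturday/Friday.
October 1 by year: 2055:Fri✓ 2056:Sun✓ 2057:Mon 2058:Tue 2059:Wed 2060:Fri✓ 2061:Sat✓ 2062:Sun✓ 2063:Mon 2064:Wed 2065:Thu 2066:Fri✓ 2067:Sat✓ 2068:Mon 2069:Tue 2070:Wed 2071:Thu 2072:Sat✓ 2073:Sun✓ 2074:Mon 2075:Tue 2076:Thu 2077:Fri✓ 2078:Sat✓ 2079:Sun✓ 2080:Tue 2081:Wed 2082:Thu
Years with five Sundays: 2055, 2056, 2060, 2061, 2062, 2066, 2067, 2072, 2073, 2077, 2078, 2079 → 12.

12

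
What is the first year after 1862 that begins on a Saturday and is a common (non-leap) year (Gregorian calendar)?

Jan 1 advances by 2 weekdays after a leap year and by 1 after a common year.
1862: Jan 1 is Wednesday.
1863: Thursday
1864: Friday (leap)
1865: Sunday
1866: Monday
1867: Tuesday
1868: Wednesday (leap)
1869: Friday
1870: Saturday
1870 begins on a Saturday and is a common year.

1870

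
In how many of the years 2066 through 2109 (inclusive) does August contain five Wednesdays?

19

August has 31 days; it has five Wednesdays when Wednesday falls among the first (month-length − 28) days — i.e. when August 1 is one of Wednesday/Tuesday/Monday.
August 1 by year: 2066:Sun 2067:Mon✓ 2068:Wed✓ 2069:Thu 2070:Fri 2071:Sat 2072:Mon✓ 2073:Tue✓ 2074:Wed✓ 2075:Thu 2076:Sat 2077:Sun 2078:Mon✓ 2079:Tue✓ 2080:Thu …(14 more)… 2095:Mon✓ 2096:Wed✓ 2097:Thu 2098:Fri 2099:Sat 2100:Sun 2101:Mon✓ 2102:Tue✓ 2103:Wed✓ 2104:Fri 2105:Sat 2106:Sun 2107:Mon✓ 2108:Wed✓ 2109:Thu
Years with five Wednesdays: 2067, 2068, 2072, 2073, 2074, 2078, 2079, 2084, 2085, 2089, 2090, 2091, 2095, 2096, 2101, 2102, 2103, 2107, 2108 → 19.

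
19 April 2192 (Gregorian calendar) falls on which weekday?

Thursday

January 1, 2192 is a Sunday.
April 19 is day 110 of the year, i.e. 109 days after Jan 1.
109 mod 7 = 4, so advance 4 weekdays from Sunday: Thursday.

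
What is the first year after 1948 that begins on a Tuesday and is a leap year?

1952

Jan 1 advances by 2 weekdays after a leap year and by 1 after a common year.
1948: Jan 1 is Thursday (leap).
1949: Saturday
1950: Sunday
1951: Monday
1952: Tuesday (leap)
1952 begins on a Tuesday and is a leap year.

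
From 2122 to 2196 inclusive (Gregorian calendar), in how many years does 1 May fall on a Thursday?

Track 1 May's weekday year by year (advancing +1, or +2 across a Feb 29):
  2122: Fri  2123: Sat (+1)  2124: Mon (+2)  2125: Tue (+1)  2126: Wed (+1)
  2127: Thu (+1) ✓  2128: Sat (+2)  2129: Sun (+1)  2130: Mon (+1)  2131: Tue (+1)
  2132: Thu (+2) ✓  2133: Fri (+1)  2134: Sat (+1)  2135: Sun (+1)  … (47 more years) …
  2183: Thu (+1) ✓  2184: Sat (+2)  2185: Sun (+1)  2186: Mon (+1)  2187: Tue (+1)
  2188: Thu (+2) ✓  2189: Fri (+1)  2190: Sat (+1)  2191: Sun (+1)  2192: Tue (+2)
  2193: Wed (+1)  2194: Thu (+1) ✓  2195: Fri (+1)  2196: Sun (+2)
Thursday years: 2127, 2132, 2138, 2149, 2155, 2160, 2166, 2177, 2183, 2188, 2194 — 11 in total.

11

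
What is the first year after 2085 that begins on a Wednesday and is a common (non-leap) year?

Jan 1 advances by 2 weekdays after a leap year and by 1 after a common year.
2085: Jan 1 is Monday.
2086: Tuesday
2087: Wednesday
2087 begins on a Wednesday and is a common year.

2087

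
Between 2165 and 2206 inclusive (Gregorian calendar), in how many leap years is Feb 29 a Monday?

2

Leap years in 2165–2206: 9 of them.
Feb 29 weekday advances by 5 (mod 7) from one leap year to the next four years later (or differs when a century non-leap intervenes).
Leap-day weekdays: 2168:Mon✓ 2172:Sat 2176:Thu 2180:Tue 2184:Sun 2188:Fri 2192:Wed 2196:Mon✓ 2204:Wed
Monday: 2168, 2196 → 2.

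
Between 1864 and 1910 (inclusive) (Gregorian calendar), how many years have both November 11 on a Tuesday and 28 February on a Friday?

Check each year's weekday for November 11 and 28 February:
  1864: Fri/Sun  1865: Sat/Tue  1866: Sun/Wed  1867: Mon/Thu  1868: Wed/Fri  1869: Thu/Sun  1870: Fri/Mon  1871: Sat/Tue  1872: Mon/Wed  1873: Tue/Fri ✓  1874: Wed/Sat  1875: Thu/Sun  1876: Sat/Mon  1877: Sun/Wed  …(19 more)…  1897: Thu/Sun  1898: Fri/Mon  1899: Sat/Tue  1900: Sun/Wed  1901: Mon/Thu  1902: Tue/Fri ✓  1903: Wed/Sat  1904: Fri/Sun  1905: Sat/Tue  1906: Sun/Wed  1907: Mon/Thu  1908: Wed/Fri  1909: Thu/Sun  1910: Fri/Mon
Both conditions hold in: 1873, 1879, 1890, 1902 — 4.

4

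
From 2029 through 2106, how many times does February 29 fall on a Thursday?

2

Leap years in 2029–2106: 18 of them.
Feb 29 weekday advances by 5 (mod 7) from one leap year to the next four years later (or differs when a century non-leap intervenes).
Leap-day weekdays: 2032:Sun 2036:Fri 2040:Wed 2044:Mon 2048:Sat 2052:Thu✓ 2056:Tue 2060:Sun 2064:Fri 2068:Wed 2072:Mon 2076:Sat 2080:Thu✓ 2084:Tue 2088:Sun 2092:Fri 2096:Wed 2104:Fri
Thursday: 2052, 2080 → 2.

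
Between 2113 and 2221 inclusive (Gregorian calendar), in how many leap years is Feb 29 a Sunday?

3

Leap years in 2113–2221: 26 of them.
Feb 29 weekday advances by 5 (mod 7) from one leap year to the next four years later (or differs when a century non-leap intervenes).
Leap-day weekdays: 2116:Sat 2120:Thu 2124:Tue 2128:Sun✓ 2132:Fri 2136:Wed 2140:Mon 2144:Sat 2148:Thu 2152:Tue 2156:Sun✓ 2160:Fri 2164:Wed 2168:Mon 2172:Sat 2176:Thu 2180:Tue 2184:Sun✓ 2188:Fri 2192:Wed 2196:Mon 2204:Wed 2208:Mon 2212:Sat 2216:Thu 2220:Tue
Sunday: 2128, 2156, 2184 → 3.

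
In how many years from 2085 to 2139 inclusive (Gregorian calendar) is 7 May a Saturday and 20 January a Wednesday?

Check each year's weekday for 7 May and 20 January:
  2085: Mon/Sat  2086: Tue/Sun  2087: Wed/Mon  2088: Fri/Tue  2089: Sat/Thu  2090: Sun/Fri  2091: Mon/Sat  2092: Wed/Sun  2093: Thu/Tue  2094: Fri/Wed  2095: Sat/Thu  2096: Mon/Fri  2097: Tue/Sun  2098: Wed/Mon  …(27 more)…  2126: Tue/Sun  2127: Wed/Mon  2128: Fri/Tue  2129: Sat/Thu  2130: Sun/Fri  2131: Mon/Sat  2132: Wed/Sun  2133: Thu/Tue  2134: Fri/Wed  2135: Sat/Thu  2136: Mon/Fri  2137: Tue/Sun  2138: Wed/Mon  2139: Thu/Tue
Both conditions hold in: 2112 — 1.

1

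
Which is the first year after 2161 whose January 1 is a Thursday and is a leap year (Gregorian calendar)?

Jan 1 advances by 2 weekdays after a leap year and by 1 after a common year.
2161: Jan 1 is Thursday.
2162: Friday
2163: Saturday
2164: Sunday (leap)
2165: Tuesday
2166: Wednesday
2167: Thursday
2168: Friday (leap)
2169: Sunday
2170: Monday
2171: Tuesday
2172: Wednesday (leap)
2173: Friday
2174: Saturday
2175: Sunday
2176: Monday (leap)
2177: Wednesday
2178: Thursday
2179: Friday
2180: Saturday (leap)
2181: Monday
2182: Tuesday
2183: Wednesday
2184: Thursday (leap)
2184 begins on a Thursday and is a leap year.

2184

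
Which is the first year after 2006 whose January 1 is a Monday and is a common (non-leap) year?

Jan 1 advances by 2 weekdays after a leap year and by 1 after a common year.
2006: Jan 1 is Sunday.
2007: Monday
2007 begins on a Monday and is a common year.

2007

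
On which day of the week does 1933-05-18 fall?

Thursday

January 1, 1933 is a Sunday.
May 18 is day 138 of the year, i.e. 137 days after Jan 1.
137 mod 7 = 4, so advance 4 weekdays from Sunday: Thursday.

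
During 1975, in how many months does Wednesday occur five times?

A month of length L has five Wednesdays iff its first Wednesday is on day ≤ L−28 (so day 1–3 in a 31-day month, 1–2 in a 30-day month, day 1 in a leap February).
Checking each month of 1975: Jan starts Wed (31d) ✓; Feb starts Sat (28d); Mar starts Sat (31d); Apr starts Tue (30d) ✓; May starts Thu (31d); Jun starts Sun (30d); Jul starts Tue (31d) ✓; Aug starts Fri (31d); Sep starts Mon (30d); Oct starts Wed (31d) ✓; Nov starts Sat (30d); Dec starts Mon (31d) ✓.
Five-Wednesday months: January, April, July, October, December → 5.

5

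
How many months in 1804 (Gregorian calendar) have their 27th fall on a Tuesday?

Check the 27th of each month of 1804: Jan 27: Fri, Feb 27: Mon, Mar 27: Tue, Apr 27: Fri, May 27: Sun, Jun 27: Wed, Jul 27: Fri, Aug 27: Mon, Sep 27: Thu, Oct 27: Sat, Nov 27: Tue, Dec 27: Thu.
Tuesday occurs in March, November — 2 months.

2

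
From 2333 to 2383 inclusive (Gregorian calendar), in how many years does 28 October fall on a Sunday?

7

Track 28 October's weekday year by year (advancing +1, or +2 across a Feb 29):
  2333: Sat  2334: Sun (+1) ✓  2335: Mon (+1)  2336: Wed (+2)  2337: Thu (+1)
  2338: Fri (+1)  2339: Sat (+1)  2340: Mon (+2)  2341: Tue (+1)  2342: Wed (+1)
  2343: Thu (+1)  2344: Sat (+2)  2345: Sun (+1) ✓  2346: Mon (+1)  … (23 more years) …
  2370: Wed (+1)  2371: Thu (+1)  2372: Sat (+2)  2373: Sun (+1) ✓  2374: Mon (+1)
  2375: Tue (+1)  2376: Thu (+2)  2377: Fri (+1)  2378: Sat (+1)  2379: Sun (+1) ✓
  2380: Tue (+2)  2381: Wed (+1)  2382: Thu (+1)  2383: Fri (+1)
Sunday years: 2334, 2345, 2351, 2356, 2362, 2373, 2379 — 7 in total.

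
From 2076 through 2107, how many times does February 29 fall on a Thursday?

1

Leap years in 2076–2107: 7 of them.
Feb 29 weekday advances by 5 (mod 7) from one leap year to the next four years later (or differs when a century non-leap intervenes).
Leap-day weekdays: 2076:Sat 2080:Thu✓ 2084:Tue 2088:Sun 2092:Fri 2096:Wed 2104:Fri
Thursday: 2080 → 1.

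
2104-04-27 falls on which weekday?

January 1, 2104 is a Tuesday.
April 27 is day 118 of the year, i.e. 117 days after Jan 1.
117 mod 7 = 5, so advance 5 weekdays from Tuesday: Sunday.

Sunday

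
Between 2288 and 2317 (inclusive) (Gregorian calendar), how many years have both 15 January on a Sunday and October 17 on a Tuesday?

Check each year's weekday for 15 January and October 17:
  2288: Sun/Wed  2289: Tue/Thu  2290: Wed/Fri  2291: Thu/Sat  2292: Fri/Mon  2293: Sun/Tue ✓  2294: Mon/Wed  2295: Tue/Thu  2296: Wed/Sat  2297: Fri/Sun  2298: Sat/Mon  2299: Sun/Tue ✓  2300: Mon/Wed  2301: Tue/Thu  2302: Wed/Fri  2303: Thu/Sat  2304: Fri/Mon  2305: Sun/Tue ✓  2306: Mon/Wed  2307: Tue/Thu  2308: Wed/Sat  2309: Fri/Sun  2310: Sat/Mon  2311: Sun/Tue ✓  2312: Mon/Thu  2313: Wed/Fri  2314: Thu/Sat  2315: Fri/Sun  2316: Sat/Tue  2317: Mon/Wed
Both conditions hold in: 2293, 2299, 2305, 2311 — 4.

4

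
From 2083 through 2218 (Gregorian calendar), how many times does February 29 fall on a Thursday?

4

Leap years in 2083–2218: 32 of them.
Feb 29 weekday advances by 5 (mod 7) from one leap year to the next four years later (or differs when a century non-leap intervenes).
Leap-day weekdays: 2084:Tue 2088:Sun 2092:Fri 2096:Wed 2104:Fri 2108:Wed 2112:Mon 2116:Sat 2120:Thu✓ 2124:Tue 2128:Sun 2132:Fri 2136:Wed …(6 more)… 2164:Wed 2168:Mon 2172:Sat 2176:Thu✓ 2180:Tue 2184:Sun 2188:Fri 2192:Wed 2196:Mon 2204:Wed 2208:Mon 2212:Sat 2216:Thu✓
Thursday: 2120, 2148, 2176, 2216 → 4.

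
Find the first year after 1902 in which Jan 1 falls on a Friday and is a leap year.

Jan 1 advances by 2 weekdays after a leap year and by 1 after a common year.
1902: Jan 1 is Wednesday.
1903: Thursday
1904: Friday (leap)
1904 begins on a Friday and is a leap year.

1904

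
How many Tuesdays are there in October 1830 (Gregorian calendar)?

October 1830 has 31 days and begins on Friday.
The first Tuesday is October 5.
Tuesdays fall on 5, 12, 19, 26 — that's 4.

4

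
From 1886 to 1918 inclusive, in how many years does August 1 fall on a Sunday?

Track August 1's weekday year by year (advancing +1, or +2 across a Feb 29):
  1886: Sun ✓  1887: Mon (+1)  1888: Wed (+2)  1889: Thu (+1)  1890: Fri (+1)
  1891: Sat (+1)  1892: Mon (+2)  1893: Tue (+1)  1894: Wed (+1)  1895: Thu (+1)
  1896: Sat (+2)  1897: Sun (+1) ✓  1898: Mon (+1)  1899: Tue (+1)  … (5 more years) …
  1905: Tue (+1)  1906: Wed (+1)  1907: Thu (+1)  1908: Sat (+2)  1909: Sun (+1) ✓
  1910: Mon (+1)  1911: Tue (+1)  1912: Thu (+2)  1913: Fri (+1)  1914: Sat (+1)
  1915: Sun (+1) ✓  1916: Tue (+2)  1917: Wed (+1)  1918: Thu (+1)
Sunday years: 1886, 1897, 1909, 1915 — 4 in total.

4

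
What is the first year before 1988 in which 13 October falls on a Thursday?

1983

From one year to the next, a fixed date's weekday advances by 1, or by 2 when a Feb 29 lies between the two dates.
1988: October 13 is Thursday.
1987: Tuesday (−2)
1986: Monday (−1)
1985: Sunday (−1)
1984: Saturday (−1)
1983: Thursday (−2)
13 October falls on a Thursday in 1983.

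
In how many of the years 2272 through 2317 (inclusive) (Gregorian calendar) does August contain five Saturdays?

August has 31 days; it has five Saturdays when Saturday falls among the first (month-length − 28) days — i.e. when August 1 is one of Saturday/Friday/Thursday.
August 1 by year: 2272:Thu✓ 2273:Fri✓ 2274:Sat✓ 2275:Sun 2276:Tue 2277:Wed 2278:Thu✓ 2279:Fri✓ 2280:Sun 2281:Mon 2282:Tue 2283:Wed 2284:Fri✓ 2285:Sat✓ 2286:Sun …(16 more)… 2303:Sat✓ 2304:Mon 2305:Tue 2306:Wed 2307:Thu✓ 2308:Sat✓ 2309:Sun 2310:Mon 2311:Tue 2312:Thu✓ 2313:Fri✓ 2314:Sat✓ 2315:Sun 2316:Tue 2317:Wed
Years with five Saturdays: 2272, 2273, 2274, 2278, 2279, 2284, 2285, 2289, 2290, 2291, 2295, 2296, 2301, 2302, 2303, 2307, 2308, 2312, 2313, 2314 → 20.

20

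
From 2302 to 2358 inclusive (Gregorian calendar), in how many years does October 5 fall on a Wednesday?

8

Track October 5's weekday year by year (advancing +1, or +2 across a Feb 29):
  2302: Sun  2303: Mon (+1)  2304: Wed (+2) ✓  2305: Thu (+1)  2306: Fri (+1)
  2307: Sat (+1)  2308: Mon (+2)  2309: Tue (+1)  2310: Wed (+1) ✓  2311: Thu (+1)
  2312: Sat (+2)  2313: Sun (+1)  2314: Mon (+1)  2315: Tue (+1)  … (29 more years) …
  2345: Fri (+1)  2346: Sat (+1)  2347: Sun (+1)  2348: Tue (+2)  2349: Wed (+1) ✓
  2350: Thu (+1)  2351: Fri (+1)  2352: Sun (+2)  2353: Mon (+1)  2354: Tue (+1)
  2355: Wed (+1) ✓  2356: Fri (+2)  2357: Sat (+1)  2358: Sun (+1)
Wednesday years: 2304, 2310, 2321, 2327, 2332, 2338, 2349, 2355 — 8 in total.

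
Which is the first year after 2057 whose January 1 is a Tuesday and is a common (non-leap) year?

2058

Jan 1 advances by 2 weekdays after a leap year and by 1 after a common year.
2057: Jan 1 is Monday.
2058: Tuesday
2058 begins on a Tuesday and is a common year.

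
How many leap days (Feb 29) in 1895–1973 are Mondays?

Leap years in 1895–1973: 19 of them.
Feb 29 weekday advances by 5 (mod 7) from one leap year to the next four years later (or differs when a century non-leap intervenes).
Leap-day weekdays: 1896:Sat 1904:Mon✓ 1908:Sat 1912:Thu 1916:Tue 1920:Sun 1924:Fri 1928:Wed 1932:Mon✓ 1936:Sat 1940:Thu 1944:Tue 1948:Sun 1952:Fri 1956:Wed 1960:Mon✓ 1964:Sat 1968:Thu 1972:Tue
Monday: 1904, 1932, 1960 → 3.

3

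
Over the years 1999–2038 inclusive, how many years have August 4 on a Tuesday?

5

Track August 4's weekday year by year (advancing +1, or +2 across a Feb 29):
  1999: Wed  2000: Fri (+2)  2001: Sat (+1)  2002: Sun (+1)  2003: Mon (+1)
  2004: Wed (+2)  2005: Thu (+1)  2006: Fri (+1)  2007: Sat (+1)  2008: Mon (+2)
  2009: Tue (+1) ✓  2010: Wed (+1)  2011: Thu (+1)  2012: Sat (+2)  … (12 more years) …
  2025: Mon (+1)  2026: Tue (+1) ✓  2027: Wed (+1)  2028: Fri (+2)  2029: Sat (+1)
  2030: Sun (+1)  2031: Mon (+1)  2032: Wed (+2)  2033: Thu (+1)  2034: Fri (+1)
  2035: Sat (+1)  2036: Mon (+2)  2037: Tue (+1) ✓  2038: Wed (+1)
Tuesday years: 2009, 2015, 2020, 2026, 2037 — 5 in total.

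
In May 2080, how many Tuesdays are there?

May 2080 has 31 days and begins on Wednesday.
The first Tuesday is May 7.
Tuesdays fall on 7, 14, 21, 28 — that's 4.

4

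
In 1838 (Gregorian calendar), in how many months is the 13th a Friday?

2

Check the 13th of each month of 1838: Jan 13: Sat, Feb 13: Tue, Mar 13: Tue, Apr 13: Fri, May 13: Sun, Jun 13: Wed, Jul 13: Fri, Aug 13: Mon, Sep 13: Thu, Oct 13: Sat, Nov 13: Tue, Dec 13: Thu.
Friday occurs in April, July — 2 months.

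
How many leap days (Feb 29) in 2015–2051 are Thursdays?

1

Leap years in 2015–2051: 9 of them.
Feb 29 weekday advances by 5 (mod 7) from one leap year to the next four years later (or differs when a century non-leap intervenes).
Leap-day weekdays: 2016:Mon 2020:Sat 2024:Thu✓ 2028:Tue 2032:Sun 2036:Fri 2040:Wed 2044:Mon 2048:Sat
Thursday: 2024 → 1.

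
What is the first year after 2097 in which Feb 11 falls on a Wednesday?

From one year to the next, a fixed date's weekday advances by 1, or by 2 when a Feb 29 lies between the two dates.
2097: February 11 is Monday.
2098: Tuesday (+1)
2099: Wednesday (+1)
Feb 11 falls on a Wednesday in 2099.

2099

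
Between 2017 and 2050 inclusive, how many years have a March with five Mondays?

March has 31 days; it has five Mondays when Monday falls among the first (month-length − 28) days — i.e. when March 1 is one of Monday/Sunday/Saturday.
March 1 by year: 2017:Wed 2018:Thu 2019:Fri 2020:Sun✓ 2021:Mon✓ 2022:Tue 2023:Wed 2024:Fri 2025:Sat✓ 2026:Sun✓ 2027:Mon✓ 2028:Wed 2029:Thu 2030:Fri 2031:Sat✓ …(4 more)… 2036:Sat✓ 2037:Sun✓ 2038:Mon✓ 2039:Tue 2040:Thu 2041:Fri 2042:Sat✓ 2043:Sun✓ 2044:Tue 2045:Wed 2046:Thu 2047:Fri 2048:Sun✓ 2049:Mon✓ 2050:Tue
Years with five Mondays: 2020, 2021, 2025, 2026, 2027, 2031, 2032, 2036, 2037, 2038, 2042, 2043, 2048, 2049 → 14.

14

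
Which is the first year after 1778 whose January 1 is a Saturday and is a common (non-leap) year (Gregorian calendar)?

Jan 1 advances by 2 weekdays after a leap year and by 1 after a common year.
1778: Jan 1 is Thursday.
1779: Friday
1780: Saturday (leap)
1781: Monday
1782: Tuesday
1783: Wednesday
1784: Thursday (leap)
1785: Saturday
1785 begins on a Saturday and is a common year.

1785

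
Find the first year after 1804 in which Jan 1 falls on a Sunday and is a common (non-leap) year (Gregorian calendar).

1809

Jan 1 advances by 2 weekdays after a leap year and by 1 after a common year.
1804: Jan 1 is Sunday (leap).
1805: Tuesday
1806: Wednesday
1807: Thursday
1808: Friday (leap)
1809: Sunday
1809 begins on a Sunday and is a common year.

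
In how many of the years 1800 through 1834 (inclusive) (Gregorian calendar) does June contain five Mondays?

11

June has 30 days; it has five Mondays when Monday falls among the first (month-length − 28) days — i.e. when June 1 is one of Monday/Sunday.
June 1 by year: 1800:Sun✓ 1801:Mon✓ 1802:Tue 1803:Wed 1804:Fri 1805:Sat 1806:Sun✓ 1807:Mon✓ 1808:Wed 1809:Thu 1810:Fri 1811:Sat 1812:Mon✓ 1813:Tue 1814:Wed …(5 more)… 1820:Thu 1821:Fri 1822:Sat 1823:Sun✓ 1824:Tue 1825:Wed 1826:Thu 1827:Fri 1828:Sun✓ 1829:Mon✓ 1830:Tue 1831:Wed 1832:Fri 1833:Sat 1834:Sun✓
Years with five Mondays: 1800, 1801, 1806, 1807, 1812, 1817, 1818, 1823, 1828, 1829, 1834 → 11.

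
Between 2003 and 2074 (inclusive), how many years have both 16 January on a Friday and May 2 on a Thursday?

Check each year's weekday for 16 January and May 2:
  2003: Thu/Fri  2004: Fri/Sun  2005: Sun/Mon  2006: Mon/Tue  2007: Tue/Wed  2008: Wed/Fri  2009: Fri/Sat  2010: Sat/Sun  2011: Sun/Mon  2012: Mon/Wed  2013: Wed/Thu  2014: Thu/Fri  2015: Fri/Sat  2016: Sat/Mon  …(44 more)…  2061: Sun/Mon  2062: Mon/Tue  2063: Tue/Wed  2064: Wed/Fri  2065: Fri/Sat  2066: Sat/Sun  2067: Sun/Mon  2068: Mon/Wed  2069: Wed/Thu  2070: Thu/Fri  2071: Fri/Sat  2072: Sat/Mon  2073: Mon/Tue  2074: Tue/Wed
Both conditions hold in: no year — 0.

0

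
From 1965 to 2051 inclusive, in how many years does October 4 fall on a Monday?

Track October 4's weekday year by year (advancing +1, or +2 across a Feb 29):
  1965: Mon ✓  1966: Tue (+1)  1967: Wed (+1)  1968: Fri (+2)  1969: Sat (+1)
  1970: Sun (+1)  1971: Mon (+1) ✓  1972: Wed (+2)  1973: Thu (+1)  1974: Fri (+1)
  1975: Sat (+1)  1976: Mon (+2) ✓  1977: Tue (+1)  1978: Wed (+1)  … (59 more years) …
  2038: Mon (+1) ✓  2039: Tue (+1)  2040: Thu (+2)  2041: Fri (+1)  2042: Sat (+1)
  2043: Sun (+1)  2044: Tue (+2)  2045: Wed (+1)  2046: Thu (+1)  2047: Fri (+1)
  2048: Sun (+2)  2049: Mon (+1) ✓  2050: Tue (+1)  2051: Wed (+1)
Monday years: 1965, 1971, 1976, 1982, 1993, 1999, 2004, 2010, 2021, 2027, 2032, 2038, 2049 — 13 in total.

13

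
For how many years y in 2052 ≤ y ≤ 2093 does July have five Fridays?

July has 31 days; it has five Fridays when Friday falls among the first (month-length − 28) days — i.e. when July 1 is one of Friday/Thursday/Wednesday.
July 1 by year: 2052:Mon 2053:Tue 2054:Wed✓ 2055:Thu✓ 2056:Sat 2057:Sun 2058:Mon 2059:Tue 2060:Thu✓ 2061:Fri✓ 2062:Sat 2063:Sun 2064:Tue 2065:Wed✓ 2066:Thu✓ …(12 more)… 2079:Sat 2080:Mon 2081:Tue 2082:Wed✓ 2083:Thu✓ 2084:Sat 2085:Sun 2086:Mon 2087:Tue 2088:Thu✓ 2089:Fri✓ 2090:Sat 2091:Sun 2092:Tue 2093:Wed✓
Years with five Fridays: 2054, 2055, 2060, 2061, 2065, 2066, 2067, 2071, 2072, 2076, 2077, 2078, 2082, 2083, 2088, 2089, 2093 → 17.

17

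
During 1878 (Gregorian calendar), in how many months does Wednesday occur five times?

A month of length L has five Wednesdays iff its first Wednesday is on day ≤ L−28 (so day 1–3 in a 31-day month, 1–2 in a 30-day month, day 1 in a leap February).
Checking each month of 1878: Jan starts Tue (31d) ✓; Feb starts Fri (28d); Mar starts Fri (31d); Apr starts Mon (30d); May starts Wed (31d) ✓; Jun starts Sat (30d); Jul starts Mon (31d) ✓; Aug starts Thu (31d); Sep starts Sun (30d); Oct starts Tue (31d) ✓; Nov starts Fri (30d); Dec starts Sun (31d).
Five-Wednesday months: January, May, July, October → 4.

4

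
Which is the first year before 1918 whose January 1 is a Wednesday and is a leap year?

1908

Jan 1 advances by 2 weekdays after a leap year and by 1 after a common year.
1918: Jan 1 is Tuesday.
1917: Monday
1916: Saturday (leap)
1915: Friday
1914: Thursday
1913: Wednesday
1912: Monday (leap)
1911: Sunday
1910: Saturday
1909: Friday
1908: Wednesday (leap)
1908 begins on a Wednesday and is a leap year.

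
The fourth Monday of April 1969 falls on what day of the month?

April 1, 1969 is a Tuesday, so the first Monday is the 7th.
The fourth Monday is 7 + 21 = 28.

28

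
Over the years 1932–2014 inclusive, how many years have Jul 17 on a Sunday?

12

Track Jul 17's weekday year by year (advancing +1, or +2 across a Feb 29):
  1932: Sun ✓  1933: Mon (+1)  1934: Tue (+1)  1935: Wed (+1)  1936: Fri (+2)
  1937: Sat (+1)  1938: Sun (+1) ✓  1939: Mon (+1)  1940: Wed (+2)  1941: Thu (+1)
  1942: Fri (+1)  1943: Sat (+1)  1944: Mon (+2)  1945: Tue (+1)  … (55 more years) …
  2001: Tue (+1)  2002: Wed (+1)  2003: Thu (+1)  2004: Sat (+2)  2005: Sun (+1) ✓
  2006: Mon (+1)  2007: Tue (+1)  2008: Thu (+2)  2009: Fri (+1)  2010: Sat (+1)
  2011: Sun (+1) ✓  2012: Tue (+2)  2013: Wed (+1)  2014: Thu (+1)
Sunday years: 1932, 1938, 1949, 1955, 1960, 1966, 1977, 1983, 1988, 1994, 2005, 2011 — 12 in total.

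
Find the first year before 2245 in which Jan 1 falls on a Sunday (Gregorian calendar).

Jan 1 advances by 2 weekdays after a leap year and by 1 after a common year.
2245: Jan 1 is Wednesday.
2244: Monday (leap)
2243: Sunday
2243 begins on a Sunday

2243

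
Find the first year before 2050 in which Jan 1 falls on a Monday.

2046

Jan 1 advances by 2 weekdays after a leap year and by 1 after a common year.
2050: Jan 1 is Saturday.
2049: Friday
2048: Wednesday (leap)
2047: Tuesday
2046: Monday
2046 begins on a Monday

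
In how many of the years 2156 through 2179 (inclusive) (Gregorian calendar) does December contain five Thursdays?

December has 31 days; it has five Thursdays when Thursday falls among the first (month-length − 28) days — i.e. when December 1 is one of Thursday/Wednesday/Tuesday.
December 1 by year: 2156:Wed✓ 2157:Thu✓ 2158:Fri 2159:Sat 2160:Mon 2161:Tue✓ 2162:Wed✓ 2163:Thu✓ 2164:Sat 2165:Sun 2166:Mon 2167:Tue✓ 2168:Thu✓ 2169:Fri 2170:Sat 2171:Sun 2172:Tue✓ 2173:Wed✓ 2174:Thu✓ 2175:Fri 2176:Sun 2177:Mon 2178:Tue✓ 2179:Wed✓
Years with five Thursdays: 2156, 2157, 2161, 2162, 2163, 2167, 2168, 2172, 2173, 2174, 2178, 2179 → 12.

12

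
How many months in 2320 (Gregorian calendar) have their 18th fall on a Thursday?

2

Check the 18th of each month of 2320: Jan 18: Sun, Feb 18: Wed, Mar 18: Thu, Apr 18: Sun, May 18: Tue, Jun 18: Fri, Jul 18: Sun, Aug 18: Wed, Sep 18: Sat, Oct 18: Mon, Nov 18: Thu, Dec 18: Sat.
Thursday occurs in March, November — 2 months.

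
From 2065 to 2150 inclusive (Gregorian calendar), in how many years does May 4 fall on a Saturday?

Track May 4's weekday year by year (advancing +1, or +2 across a Feb 29):
  2065: Mon  2066: Tue (+1)  2067: Wed (+1)  2068: Fri (+2)  2069: Sat (+1) ✓
  2070: Sun (+1)  2071: Mon (+1)  2072: Wed (+2)  2073: Thu (+1)  2074: Fri (+1)
  2075: Sat (+1) ✓  2076: Mon (+2)  2077: Tue (+1)  2078: Wed (+1)  … (58 more years) …
  2137: Sat (+1) ✓  2138: Sun (+1)  2139: Mon (+1)  2140: Wed (+2)  2141: Thu (+1)
  2142: Fri (+1)  2143: Sat (+1) ✓  2144: Mon (+2)  2145: Tue (+1)  2146: Wed (+1)
  2147: Thu (+1)  2148: Sat (+2) ✓  2149: Sun (+1)  2150: Mon (+1)
Saturday years: 2069, 2075, 2080, 2086, 2097, 2109, 2115, 2120, 2126, 2137, 2143, 2148 — 12 in total.

12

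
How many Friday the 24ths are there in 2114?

Check the 24th of each month of 2114: Jan 24: Wed, Feb 24: Sat, Mar 24: Sat, Apr 24: Tue, May 24: Thu, Jun 24: Sun, Jul 24: Tue, Aug 24: Fri, Sep 24: Mon, Oct 24: Wed, Nov 24: Sat, Dec 24: Mon.
Friday occurs in August — 1 month.

1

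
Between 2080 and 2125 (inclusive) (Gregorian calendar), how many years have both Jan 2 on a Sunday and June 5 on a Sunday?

Check each year's weekday for Jan 2 and June 5:
  2080: Tue/Wed  2081: Thu/Thu  2082: Fri/Fri  2083: Sat/Sat  2084: Sun/Mon  2085: Tue/Tue  2086: Wed/Wed  2087: Thu/Thu  2088: Fri/Sat  2089: Sun/Sun ✓  2090: Mon/Mon  2091: Tue/Tue  2092: Wed/Thu  2093: Fri/Fri  …(18 more)…  2112: Sat/Sun  2113: Mon/Mon  2114: Tue/Tue  2115: Wed/Wed  2116: Thu/Fri  2117: Sat/Sat  2118: Sun/Sun ✓  2119: Mon/Mon  2120: Tue/Wed  2121: Thu/Thu  2122: Fri/Fri  2123: Sat/Sat  2124: Sun/Mon  2125: Tue/Tue
Both conditions hold in: 2089, 2095, 2101, 2107, 2118 — 5.

5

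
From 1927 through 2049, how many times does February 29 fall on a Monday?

Leap years in 1927–2049: 31 of them.
Feb 29 weekday advances by 5 (mod 7) from one leap year to the next four years later (or differs when a century non-leap intervenes).
Leap-day weekdays: 1928:Wed 1932:Mon✓ 1936:Sat 1940:Thu 1944:Tue 1948:Sun 1952:Fri 1956:Wed 1960:Mon✓ 1964:Sat 1968:Thu 1972:Tue 1976:Sun …(5 more)… 2000:Tue 2004:Sun 2008:Fri 2012:Wed 2016:Mon✓ 2020:Sat 2024:Thu 2028:Tue 2032:Sun 2036:Fri 2040:Wed 2044:Mon✓ 2048:Sat
Monday: 1932, 1960, 1988, 2016, 2044 → 5.

5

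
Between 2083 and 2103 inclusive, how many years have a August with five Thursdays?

9

August has 31 days; it has five Thursdays when Thursday falls among the first (month-length − 28) days — i.e. when August 1 is one of Thursday/Wednesday/Tuesday.
August 1 by year: 2083:Sun 2084:Tue✓ 2085:Wed✓ 2086:Thu✓ 2087:Fri 2088:Sun 2089:Mon 2090:Tue✓ 2091:Wed✓ 2092:Fri 2093:Sat 2094:Sun 2095:Mon 2096:Wed✓ 2097:Thu✓ 2098:Fri 2099:Sat 2100:Sun 2101:Mon 2102:Tue✓ 2103:Wed✓
Years with five Thursdays: 2084, 2085, 2086, 2090, 2091, 2096, 2097, 2102, 2103 → 9.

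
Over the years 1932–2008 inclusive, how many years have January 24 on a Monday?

11

Track January 24's weekday year by year (advancing +1, or +2 across a Feb 29):
  1932: Sun  1933: Tue (+2)  1934: Wed (+1)  1935: Thu (+1)  1936: Fri (+1)
  1937: Sun (+2)  1938: Mon (+1) ✓  1939: Tue (+1)  1940: Wed (+1)  1941: Fri (+2)
  1942: Sat (+1)  1943: Sun (+1)  1944: Mon (+1) ✓  1945: Wed (+2)  … (49 more years) …
  1995: Tue (+1)  1996: Wed (+1)  1997: Fri (+2)  1998: Sat (+1)  1999: Sun (+1)
  2000: Mon (+1) ✓  2001: Wed (+2)  2002: Thu (+1)  2003: Fri (+1)  2004: Sat (+1)
  2005: Mon (+2) ✓  2006: Tue (+1)  2007: Wed (+1)  2008: Thu (+1)
Monday years: 1938, 1944, 1949, 1955, 1966, 1972, 1977, 1983, 1994, 2000, 2005 — 11 in total.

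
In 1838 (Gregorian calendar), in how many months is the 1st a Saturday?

Check the 1st of each month of 1838: Jan 1: Mon, Feb 1: Thu, Mar 1: Thu, Apr 1: Sun, May 1: Tue, Jun 1: Fri, Jul 1: Sun, Aug 1: Wed, Sep 1: Sat, Oct 1: Mon, Nov 1: Thu, Dec 1: Sat.
Saturday occurs in September, December — 2 months.

2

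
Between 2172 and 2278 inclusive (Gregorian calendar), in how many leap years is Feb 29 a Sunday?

3

Leap years in 2172–2278: 26 of them.
Feb 29 weekday advances by 5 (mod 7) from one leap year to the next four years later (or differs when a century non-leap intervenes).
Leap-day weekdays: 2172:Sat 2176:Thu 2180:Tue 2184:Sun✓ 2188:Fri 2192:Wed 2196:Mon 2204:Wed 2208:Mon 2212:Sat 2216:Thu 2220:Tue 2224:Sun✓ 2228:Fri 2232:Wed 2236:Mon 2240:Sat 2244:Thu 2248:Tue 2252:Sun✓ 2256:Fri 2260:Wed 2264:Mon 2268:Sat 2272:Thu 2276:Tue
Sunday: 2184, 2224, 2252 → 3.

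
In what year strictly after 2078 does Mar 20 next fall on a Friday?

From one year to the next, a fixed date's weekday advances by 1, or by 2 when a Feb 29 lies between the two dates.
2078: March 20 is Sunday.
2079: Monday (+1)
2080: Wednesday (+2)
2081: Thursday (+1)
2082: Friday (+1)
Mar 20 falls on a Friday in 2082.

2082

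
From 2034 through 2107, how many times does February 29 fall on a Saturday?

2

Leap years in 2034–2107: 17 of them.
Feb 29 weekday advances by 5 (mod 7) from one leap year to the next four years later (or differs when a century non-leap intervenes).
Leap-day weekdays: 2036:Fri 2040:Wed 2044:Mon 2048:Sat✓ 2052:Thu 2056:Tue 2060:Sun 2064:Fri 2068:Wed 2072:Mon 2076:Sat✓ 2080:Thu 2084:Tue 2088:Sun 2092:Fri 2096:Wed 2104:Fri
Saturday: 2048, 2076 → 2.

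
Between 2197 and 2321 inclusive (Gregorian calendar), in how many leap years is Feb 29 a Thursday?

4

Leap years in 2197–2321: 29 of them.
Feb 29 weekday advances by 5 (mod 7) from one leap year to the next four years later (or differs when a century non-leap intervenes).
Leap-day weekdays: 2204:Wed 2208:Mon 2212:Sat 2216:Thu✓ 2220:Tue 2224:Sun 2228:Fri 2232:Wed 2236:Mon 2240:Sat 2244:Thu✓ 2248:Tue 2252:Sun …(3 more)… 2268:Sat 2272:Thu✓ 2276:Tue 2280:Sun 2284:Fri 2288:Wed 2292:Mon 2296:Sat 2304:Mon 2308:Sat 2312:Thu✓ 2316:Tue 2320:Sun
Thursday: 2216, 2244, 2272, 2312 → 4.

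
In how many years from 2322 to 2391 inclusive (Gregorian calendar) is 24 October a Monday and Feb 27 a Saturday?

3

Check each year's weekday for 24 October and Feb 27:
  2322: Tue/Mon  2323: Wed/Tue  2324: Fri/Wed  2325: Sat/Fri  2326: Sun/Sat  2327: Mon/Sun  2328: Wed/Mon  2329: Thu/Wed  2330: Fri/Thu  2331: Sat/Fri  2332: Mon/Sat ✓  2333: Tue/Mon  2334: Wed/Tue  2335: Thu/Wed  …(42 more)…  2378: Tue/Mon  2379: Wed/Tue  2380: Fri/Wed  2381: Sat/Fri  2382: Sun/Sat  2383: Mon/Sun  2384: Wed/Mon  2385: Thu/Wed  2386: Fri/Thu  2387: Sat/Fri  2388: Mon/Sat ✓  2389: Tue/Mon  2390: Wed/Tue  2391: Thu/Wed
Both conditions hold in: 2332, 2360, 2388 — 3.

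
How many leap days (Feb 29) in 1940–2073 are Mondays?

Leap years in 1940–2073: 34 of them.
Feb 29 weekday advances by 5 (mod 7) from one leap year to the next four years later (or differs when a century non-leap intervenes).
Leap-day weekdays: 1940:Thu 1944:Tue 1948:Sun 1952:Fri 1956:Wed 1960:Mon✓ 1964:Sat 1968:Thu 1972:Tue 1976:Sun 1980:Fri 1984:Wed 1988:Mon✓ …(8 more)… 2024:Thu 2028:Tue 2032:Sun 2036:Fri 2040:Wed 2044:Mon✓ 2048:Sat 2052:Thu 2056:Tue 2060:Sun 2064:Fri 2068:Wed 2072:Mon✓
Monday: 1960, 1988, 2016, 2044, 2072 → 5.

5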